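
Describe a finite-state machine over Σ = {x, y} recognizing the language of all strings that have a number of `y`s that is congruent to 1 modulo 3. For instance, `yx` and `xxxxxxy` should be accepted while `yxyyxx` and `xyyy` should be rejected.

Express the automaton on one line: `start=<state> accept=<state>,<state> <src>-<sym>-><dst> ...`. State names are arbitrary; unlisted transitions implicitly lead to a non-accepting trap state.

start=s0 accept=s1 s0-x->s0 s0-y->s1 s1-x->s1 s1-y->s2 s2-x->s2 s2-y->s0

Keep the running count of `y`s modulo 3: each `y` advances along the cycle s0 → s1 → s2 → s0 while other symbols loop. Accept at s1.
With 3 states:
        x   y  
>  s0   s0  s1 
 * s1   s1  s2 
   s2   s2  s0 
(> = start, * = accepting)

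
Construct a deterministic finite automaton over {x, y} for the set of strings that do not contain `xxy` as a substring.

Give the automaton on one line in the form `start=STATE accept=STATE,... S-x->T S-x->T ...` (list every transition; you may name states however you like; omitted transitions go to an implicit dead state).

This is the complement of 'contains `xxy`'. Use the same substring-matching states — q0 through q3 holding how much of `xxy` has just been matched — but flip the accepting set: everything except the trap q3 accepts.
With 4 states:
        x   y  
>* q0   q1  q0 
 * q1   q2  q0 
 * q2   q2  q3 
   q3   q3  q3 
(> = start, * = accepting)

start=q0 accept=q0,q1,q2 q0-x->q1 q0-y->q0 q1-x->q2 q1-y->q0 q2-x->q2 q2-y->q3 q3-x->q3 q3-y->q3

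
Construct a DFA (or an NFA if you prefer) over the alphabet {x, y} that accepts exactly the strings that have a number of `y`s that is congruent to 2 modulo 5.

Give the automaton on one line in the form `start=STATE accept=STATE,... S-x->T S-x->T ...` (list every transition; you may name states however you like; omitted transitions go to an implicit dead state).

Keep the running count of `y`s modulo 5: each `y` advances along the cycle s0 → s1 → s2 → s3 → s4 → s0 while other symbols loop. Accept at s2.
With 5 states:
        x   y  
>  s0   s0  s1 
   s1   s1  s2 
 * s2   s2  s3 
   s3   s3  s4 
   s4   s4  s0 
(> = start, * = accepting)

start=s0 accept=s2 s0-x->s0 s0-y->s1 s1-x->s1 s1-y->s2 s2-x->s2 s2-y->s3 s3-x->s3 s3-y->s4 s4-x->s4 s4-y->s0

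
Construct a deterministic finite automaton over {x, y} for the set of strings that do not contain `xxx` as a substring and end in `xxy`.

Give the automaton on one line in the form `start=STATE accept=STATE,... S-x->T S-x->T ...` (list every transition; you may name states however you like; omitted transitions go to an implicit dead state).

start=A accept=E A-x->B A-y->A B-x->C B-y->A C-x->D C-y->E D-x->D D-y->D E-x->B E-y->A

Handle the two conditions separately and then intersect. One (4 states) tracks partial matches of the forbidden pattern `xxx`; the other (4 states) tracks how much of the suffix `xxy` has currently been matched. Each combined state is a pair, one component from each; accept when both components accept. Equivalent product states are then merged.
5 states suffice.
       x  y 
>  A   B  A 
   B   C  A 
   C   D  E 
   D   D  D 
 * E   B  A 
(> = start, * = accepting)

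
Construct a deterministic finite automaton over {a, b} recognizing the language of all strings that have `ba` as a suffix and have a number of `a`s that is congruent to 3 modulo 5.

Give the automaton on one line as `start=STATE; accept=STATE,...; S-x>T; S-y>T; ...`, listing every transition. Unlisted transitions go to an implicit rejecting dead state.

Run two small machines in parallel and take their product. The first has 3 states tracking how much of the suffix `ba` has currently been matched; the second has 5 states tracking the count of `a`s modulo 5. A product state is a pair (one from each), accepting exactly when both do. Minimizing collapses redundant product states.
7 states suffice.
        a   b  
>  q0   q1  q0 
   q1   q2  q1 
   q2   q3  q4 
   q3   q5  q3 
   q4   q6  q4 
   q5   q0  q5 
 * q6   q5  q3 
(> = start, * = accepting)

start=q0; accept=q6; q0-a>q1; q0-b>q0; q1-a>q2; q1-b>q1; q2-a>q3; q2-b>q4; q3-a>q5; q3-b>q3; q4-a>q6; q4-b>q4; q5-a>q0; q5-b>q5; q6-a>q5; q6-b>q3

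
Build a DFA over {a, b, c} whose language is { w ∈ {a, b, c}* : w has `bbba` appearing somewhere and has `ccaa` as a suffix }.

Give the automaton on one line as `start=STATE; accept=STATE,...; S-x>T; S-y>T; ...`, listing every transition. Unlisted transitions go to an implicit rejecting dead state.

start=q0; accept=q12; q0-a>q0; q0-b>q1; q0-c>q2; q1-a>q0; q1-b>q3; q1-c>q2; q2-a>q0; q2-b>q1; q2-c>q4; q3-a>q0; q3-b>q5; q3-c>q2; q4-a>q6; q4-b>q1; q4-c>q4; q5-a>q7; q5-b>q5; q5-c>q2; q6-a>q8; q6-b>q1; q6-c>q2; q7-a>q7; q7-b>q7; q7-c>q9; q8-a>q0; q8-b>q1; q8-c>q2; q9-a>q7; q9-b>q7; q9-c>q10; q10-a>q11; q10-b>q7; q10-c>q10; q11-a>q12; q11-b>q7; q11-c>q9; q12-a>q7; q12-b>q7; q12-c>q9

Run two small machines in parallel and take their product. One (5 states) tracks whether and how much of `bbba` has been seen; the other (5 states) tracks how much of the suffix `ccaa` has currently been matched. Each combined state is a pair, one component from each; accept when both components accept.
A 13-state machine:
          a    b    c  
>  q0     q0   q1   q2 
   q1     q0   q3   q2 
   q2     q0   q1   q4 
   q3     q0   q5   q2 
   q4     q6   q1   q4 
   q5     q7   q5   q2 
   q6     q8   q1   q2 
   q7     q7   q7   q9 
   q8     q0   q1   q2 
   q9     q7   q7  q10 
   q10   q11   q7  q10 
   q11   q12   q7   q9 
 * q12    q7   q7   q9 
(> = start, * = accepting)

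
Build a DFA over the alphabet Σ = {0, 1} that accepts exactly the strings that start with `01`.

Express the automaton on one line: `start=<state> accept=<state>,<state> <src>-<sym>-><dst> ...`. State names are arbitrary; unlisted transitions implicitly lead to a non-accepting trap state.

start=s0 accept=s2 s0-0->s1 s0-1->s3 s1-0->s3 s1-1->s2 s2-0->s2 s2-1->s2 s3-0->s3 s3-1->s3

Walk along `01` while the input agrees: from s0 take `0` to s1, and so on. Any deviation drops to the rejecting sink s3. Once s2 is reached the prefix is confirmed and every continuation is accepted.
A 4-state machine:
        0   1  
>  s0   s1  s3 
   s1   s3  s2 
 * s2   s2  s2 
   s3   s3  s3 
(> = start, * = accepting)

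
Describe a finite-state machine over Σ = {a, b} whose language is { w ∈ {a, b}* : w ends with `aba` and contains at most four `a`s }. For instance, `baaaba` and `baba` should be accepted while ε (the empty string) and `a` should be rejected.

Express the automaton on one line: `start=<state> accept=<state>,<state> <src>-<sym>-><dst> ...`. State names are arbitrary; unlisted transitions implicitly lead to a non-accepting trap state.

start=q0 accept=q6,q10,q12 q0-a->q1 q0-b->q0 q1-a->q2 q1-b->q3 q2-a->q4 q2-b->q5 q3-a->q6 q3-b->q7 q4-a->q8 q4-b->q9 q5-a->q10 q5-b->q11 q6-a->q4 q6-b->q5 q7-a->q2 q7-b->q7 q8-a->q8 q8-b->q8 q9-a->q12 q9-b->q8 q10-a->q8 q10-b->q9 q11-a->q4 q11-b->q11 q12-a->q8 q12-b->q8

Handle the two conditions separately and then intersect. One (4 states) tracks how much of the suffix `aba` has currently been matched; the other (6 states) tracks the count of `a`s, saturating at 5. Each combined state is a pair, one component from each; accept when both components accept. After merging equivalent states the machine shrinks.
13 states suffice.
          a    b  
>  q0     q1   q0 
   q1     q2   q3 
   q2     q4   q5 
   q3     q6   q7 
   q4     q8   q9 
   q5    q10  q11 
 * q6     q4   q5 
   q7     q2   q7 
   q8     q8   q8 
   q9    q12   q8 
 * q10    q8   q9 
   q11    q4  q11 
 * q12    q8   q8 
(> = start, * = accepting)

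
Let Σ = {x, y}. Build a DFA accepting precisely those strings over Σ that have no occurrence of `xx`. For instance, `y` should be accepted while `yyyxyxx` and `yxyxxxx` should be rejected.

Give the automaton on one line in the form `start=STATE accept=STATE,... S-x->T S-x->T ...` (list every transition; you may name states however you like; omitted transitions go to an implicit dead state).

start=q0 accept=q0,q1 q0-x->q1 q0-y->q0 q1-x->q2 q1-y->q0 q2-x->q2 q2-y->q2

Track partial matches of the forbidden pattern `xx`. State q2 is a dead state reached once `xx` has occurred; every other state accepts. q0 means no part of `xx` is currently matched.
        x   y  
>* q0   q1  q0 
 * q1   q2  q0 
   q2   q2  q2 
(> = start, * = accepting)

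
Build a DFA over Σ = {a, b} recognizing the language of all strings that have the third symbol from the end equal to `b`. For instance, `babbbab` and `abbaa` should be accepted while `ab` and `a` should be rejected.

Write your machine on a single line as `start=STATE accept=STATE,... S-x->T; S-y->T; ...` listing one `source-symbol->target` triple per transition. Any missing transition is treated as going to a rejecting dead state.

start=q0; accept=q11,q12,q13,q14; q0-a->q1; q0-b->q2; q1-a->q3; q1-b->q4; q2-a->q5; q2-b->q6; q3-a->q7; q3-b->q8; q4-a->q9; q4-b->q10; q5-a->q11; q5-b->q12; q6-a->q13; q6-b->q14; q7-a->q7; q7-b->q8; q8-a->q9; q8-b->q10; q9-a->q11; q9-b->q12; q10-a->q13; q10-b->q14; q11-a->q7; q11-b->q8; q12-a->q9; q12-b->q10; q13-a->q11; q13-b->q12; q14-a->q13; q14-b->q14

Because acceptance depends on a position counted from the end, the machine has to buffer the most recent 3 symbols. Make each state the string of the last up-to-3 symbols read; on input `x` shift the window left and append `x`. Accept when the buffered window has length 3 and begins with `b`.
15 states suffice.
          a    b  
>  q0     q1   q2 
   q1     q3   q4 
   q2     q5   q6 
   q3     q7   q8 
   q4     q9  q10 
   q5    q11  q12 
   q6    q13  q14 
   q7     q7   q8 
   q8     q9  q10 
   q9    q11  q12 
   q10   q13  q14 
 * q11    q7   q8 
 * q12    q9  q10 
 * q13   q11  q12 
 * q14   q13  q14 
(> = start, * = accepting)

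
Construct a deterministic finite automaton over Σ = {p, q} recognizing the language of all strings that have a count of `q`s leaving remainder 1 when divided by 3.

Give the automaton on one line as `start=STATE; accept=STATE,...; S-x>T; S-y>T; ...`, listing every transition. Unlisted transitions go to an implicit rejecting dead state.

start=s0; accept=s1; s0-p>s0; s0-q>s1; s1-p>s1; s1-q>s2; s2-p>s2; s2-q>s0

The only thing that matters is how many `q`s have appeared, reduced mod 3. Use one state per residue: s0 for 0, …, s2 for 2. Reading `q` moves to the next residue; anything else stays put. s1 is accepting.
        p   q  
>  s0   s0  s1 
 * s1   s1  s2 
   s2   s2  s0 
(> = start, * = accepting)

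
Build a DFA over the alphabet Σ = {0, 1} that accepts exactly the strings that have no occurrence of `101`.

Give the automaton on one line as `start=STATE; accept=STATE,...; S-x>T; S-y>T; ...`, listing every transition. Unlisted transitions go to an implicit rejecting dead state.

start=A; accept=A,B,C; A-0>A; A-1>B; B-0>C; B-1>B; C-0>A; C-1>D; D-0>D; D-1>D

Track partial matches of the forbidden pattern `101`. State D is a dead state reached once `101` has occurred; every other state accepts. A means no part of `101` is currently matched.
A 4-state machine:
       0  1 
>* A   A  B 
 * B   C  B 
 * C   A  D 
   D   D  D 
(> = start, * = accepting)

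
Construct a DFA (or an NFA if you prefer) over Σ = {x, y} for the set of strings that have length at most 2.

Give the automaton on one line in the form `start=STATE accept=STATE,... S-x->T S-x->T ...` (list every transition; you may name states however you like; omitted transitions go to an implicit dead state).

start=q0 accept=q0,q1,q2 q0-x->q1 q0-y->q1 q1-x->q2 q1-y->q2 q2-x->q3 q2-y->q3 q3-x->q3 q3-y->q3

Count input length up to 3: every symbol moves from q0 toward q3, which means 'more than 2' and absorbs. Accept from {q0, q1, q2}.
With 4 states:
        x   y  
>* q0   q1  q1 
 * q1   q2  q2 
 * q2   q3  q3 
   q3   q3  q3 
(> = start, * = accepting)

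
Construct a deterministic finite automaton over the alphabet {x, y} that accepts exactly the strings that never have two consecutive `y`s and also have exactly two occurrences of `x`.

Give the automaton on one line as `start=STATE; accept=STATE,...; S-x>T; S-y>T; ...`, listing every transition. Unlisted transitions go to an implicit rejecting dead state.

start=S0; accept=S3,S7; S0-x>S1; S0-y>S2; S1-x>S3; S1-y>S4; S2-x>S1; S2-y>S5; S3-x>S6; S3-y>S7; S4-x>S3; S4-y>S8; S5-x>S8; S5-y>S5; S6-x>S6; S6-y>S9; S7-x>S6; S7-y>S10; S8-x>S10; S8-y>S8; S9-x>S6; S9-y>S11; S10-x>S11; S10-y>S10; S11-x>S11; S11-y>S11

Run two small machines in parallel and take their product. One (3 states) tracks partial matches of the forbidden pattern `yy`; the other (4 states) tracks the count of `x`s, saturating at 3. Each combined state is a pair, one component from each; accept when both components accept.
12 states suffice.
          x    y  
>  S0     S1   S2 
   S1     S3   S4 
   S2     S1   S5 
 * S3     S6   S7 
   S4     S3   S8 
   S5     S8   S5 
   S6     S6   S9 
 * S7     S6  S10 
   S8    S10   S8 
   S9     S6  S11 
   S10   S11  S10 
   S11   S11  S11 
(> = start, * = accepting)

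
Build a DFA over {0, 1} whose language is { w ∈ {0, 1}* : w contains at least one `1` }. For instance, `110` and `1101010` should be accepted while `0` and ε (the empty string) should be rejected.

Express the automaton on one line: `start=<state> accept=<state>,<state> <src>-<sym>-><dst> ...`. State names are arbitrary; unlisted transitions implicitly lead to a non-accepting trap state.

Only the number of `1`s matters, and only up to 2. Make a chain A → B → C advanced by each `1` (with C absorbing); every other symbol self-loops. The accepting set is {B, C}.
A 3-state machine:
       0  1 
>  A   A  B 
 * B   B  C 
 * C   C  C 
(> = start, * = accepting)

start=A accept=B,C A-0->A A-1->B B-0->B B-1->C C-0->C C-1->C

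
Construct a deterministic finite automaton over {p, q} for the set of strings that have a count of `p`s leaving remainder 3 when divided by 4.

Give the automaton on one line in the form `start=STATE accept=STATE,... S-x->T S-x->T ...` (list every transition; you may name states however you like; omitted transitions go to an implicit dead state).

start=A accept=D A-p->B A-q->A B-p->C B-q->B C-p->D C-q->C D-p->A D-q->D

The only thing that matters is how many `p`s have appeared, reduced mod 4. Use one state per residue: A for 0, …, D for 3. Reading `p` moves to the next residue; anything else stays put. D is accepting.
       p  q 
>  A   B  A 
   B   C  B 
   C   D  C 
 * D   A  D 
(> = start, * = accepting)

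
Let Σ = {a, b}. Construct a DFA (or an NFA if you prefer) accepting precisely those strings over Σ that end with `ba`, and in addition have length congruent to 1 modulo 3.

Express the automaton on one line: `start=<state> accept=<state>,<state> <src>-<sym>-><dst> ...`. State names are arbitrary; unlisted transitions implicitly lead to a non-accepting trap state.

Build one automaton per condition and run them in lockstep. One (3 states) tracks how much of the suffix `ba` has currently been matched; the other (3 states) tracks the input length modulo 3. Each combined state is a pair, one component from each; accept when both components accept. Minimizing collapses redundant product states.
5 states suffice.
        a   b  
>  s0   s1  s1 
   s1   s2  s2 
   s2   s0  s3 
   s3   s4  s1 
 * s4   s2  s2 
(> = start, * = accepting)

start=s0 accept=s4 s0-a->s1 s0-b->s1 s1-a->s2 s1-b->s2 s2-a->s0 s2-b->s3 s3-a->s4 s3-b->s1 s4-a->s2 s4-b->s2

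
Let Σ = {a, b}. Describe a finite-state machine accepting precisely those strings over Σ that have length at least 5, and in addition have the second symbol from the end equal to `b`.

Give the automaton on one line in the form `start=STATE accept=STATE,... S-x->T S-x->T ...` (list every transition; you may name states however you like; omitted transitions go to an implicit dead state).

Handle the two conditions separately and then intersect. The first has 7 states tracking the input length, saturating at 6; the second has 7 states tracking the last 2 symbols read. A product state is a pair (one from each), accepting exactly when both do.
23 states suffice.
          a    b  
>  s0     s1   s2 
   s1     s3   s4 
   s2     s5   s6 
   s3     s7   s8 
   s4     s9  s10 
   s5     s7   s8 
   s6     s9  s10 
   s7    s11  s12 
   s8    s13  s14 
   s9    s11  s12 
   s10   s13  s14 
   s11   s15  s16 
   s12   s17  s18 
   s13   s15  s16 
   s14   s17  s18 
   s15   s19  s20 
   s16   s21  s22 
 * s17   s19  s20 
 * s18   s21  s22 
   s19   s19  s20 
   s20   s21  s22 
 * s21   s19  s20 
 * s22   s21  s22 
(> = start, * = accepting)

start=s0 accept=s17,s18,s21,s22 s0-a->s1 s0-b->s2 s1-a->s3 s1-b->s4 s2-a->s5 s2-b->s6 s3-a->s7 s3-b->s8 s4-a->s9 s4-b->s10 s5-a->s7 s5-b->s8 s6-a->s9 s6-b->s10 s7-a->s11 s7-b->s12 s8-a->s13 s8-b->s14 s9-a->s11 s9-b->s12 s10-a->s13 s10-b->s14 s11-a->s15 s11-b->s16 s12-a->s17 s12-b->s18 s13-a->s15 s13-b->s16 s14-a->s17 s14-b->s18 s15-a->s19 s15-b->s20 s16-a->s21 s16-b->s22 s17-a->s19 s17-b->s20 s18-a->s21 s18-b->s22 s19-a->s19 s19-b->s20 s20-a->s21 s20-b->s22 s21-a->s19 s21-b->s20 s22-a->s21 s22-b->s22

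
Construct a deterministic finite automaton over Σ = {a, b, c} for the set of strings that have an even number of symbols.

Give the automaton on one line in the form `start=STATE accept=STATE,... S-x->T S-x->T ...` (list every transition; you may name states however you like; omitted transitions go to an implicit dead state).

start=q0 accept=q0 q0-a->q1 q0-b->q1 q0-c->q1 q1-a->q0 q1-b->q0 q1-c->q0

Count input length modulo 2: every symbol advances one step around the cycle q0 → q1 → q0. Accept at q0.
With 2 states:
        a   b   c  
>* q0   q1  q1  q1 
   q1   q0  q0  q0 
(> = start, * = accepting)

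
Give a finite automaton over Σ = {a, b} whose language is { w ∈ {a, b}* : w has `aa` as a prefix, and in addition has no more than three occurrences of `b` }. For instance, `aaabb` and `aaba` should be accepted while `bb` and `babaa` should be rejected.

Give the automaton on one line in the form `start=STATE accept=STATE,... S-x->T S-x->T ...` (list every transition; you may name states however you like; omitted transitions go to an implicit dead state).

start=q0 accept=q3,q5,q7,q9 q0-a->q1 q0-b->q2 q1-a->q3 q1-b->q2 q2-a->q2 q2-b->q4 q3-a->q3 q3-b->q5 q4-a->q4 q4-b->q6 q5-a->q5 q5-b->q7 q6-a->q6 q6-b->q8 q7-a->q7 q7-b->q9 q8-a->q8 q8-b->q8 q9-a->q9 q9-b->q10 q10-a->q10 q10-b->q10

Run two small machines in parallel and take their product. The first has 4 states tracking whether the input so far still matches the prefix `aa`; the second has 5 states tracking the count of `b`s, saturating at 4. A product state is a pair (one from each), accepting exactly when both do.
11 states suffice.
          a    b  
>  q0     q1   q2 
   q1     q3   q2 
   q2     q2   q4 
 * q3     q3   q5 
   q4     q4   q6 
 * q5     q5   q7 
   q6     q6   q8 
 * q7     q7   q9 
   q8     q8   q8 
 * q9     q9  q10 
   q10   q10  q10 
(> = start, * = accepting)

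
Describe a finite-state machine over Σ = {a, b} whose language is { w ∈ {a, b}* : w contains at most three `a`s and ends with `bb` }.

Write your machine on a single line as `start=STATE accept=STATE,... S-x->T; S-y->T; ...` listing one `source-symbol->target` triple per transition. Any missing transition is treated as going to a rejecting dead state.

start=S0; accept=S5,S8,S11,S12; S0-a->S1; S0-b->S2; S1-a->S3; S1-b->S4; S2-a->S1; S2-b->S5; S3-a->S6; S3-b->S7; S4-a->S3; S4-b->S8; S5-a->S1; S5-b->S5; S6-a->S9; S6-b->S10; S7-a->S6; S7-b->S11; S8-a->S3; S8-b->S8; S9-a->S9; S9-b->S9; S10-a->S9; S10-b->S12; S11-a->S6; S11-b->S11; S12-a->S9; S12-b->S12

Run two small machines in parallel and take their product. One (5 states) tracks the count of `a`s, saturating at 4; the other (3 states) tracks how much of the suffix `bb` has currently been matched. Each combined state is a pair, one component from each; accept when both components accept. Equivalent product states are then merged.
A 13-state machine:
          a    b  
>  S0     S1   S2 
   S1     S3   S4 
   S2     S1   S5 
   S3     S6   S7 
   S4     S3   S8 
 * S5     S1   S5 
   S6     S9  S10 
   S7     S6  S11 
 * S8     S3   S8 
   S9     S9   S9 
   S10    S9  S12 
 * S11    S6  S11 
 * S12    S9  S12 
(> = start, * = accepting)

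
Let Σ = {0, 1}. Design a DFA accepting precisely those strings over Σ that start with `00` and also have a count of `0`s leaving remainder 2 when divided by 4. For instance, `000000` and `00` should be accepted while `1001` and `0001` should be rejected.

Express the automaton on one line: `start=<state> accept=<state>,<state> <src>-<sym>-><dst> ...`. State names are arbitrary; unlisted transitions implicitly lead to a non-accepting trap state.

Run two small machines in parallel and take their product. One (4 states) tracks whether the input so far still matches the prefix `00`; the other (4 states) tracks the count of `0`s modulo 4. Each combined state is a pair, one component from each; accept when both components accept.
10 states suffice.
        0   1  
>  S0   S1  S2 
   S1   S3  S4 
   S2   S4  S2 
 * S3   S5  S3 
   S4   S6  S4 
   S5   S7  S5 
   S6   S8  S6 
   S7   S9  S7 
   S8   S2  S8 
   S9   S3  S9 
(> = start, * = accepting)

start=S0 accept=S3 S0-0->S1 S0-1->S2 S1-0->S3 S1-1->S4 S2-0->S4 S2-1->S2 S3-0->S5 S3-1->S3 S4-0->S6 S4-1->S4 S5-0->S7 S5-1->S5 S6-0->S8 S6-1->S6 S7-0->S9 S7-1->S7 S8-0->S2 S8-1->S8 S9-0->S3 S9-1->S9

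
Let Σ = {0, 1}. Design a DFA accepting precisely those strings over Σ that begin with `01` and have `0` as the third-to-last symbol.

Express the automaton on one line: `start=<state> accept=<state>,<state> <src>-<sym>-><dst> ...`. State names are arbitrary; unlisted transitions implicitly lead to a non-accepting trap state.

Run two small machines in parallel and take their product. One (4 states) tracks whether the input so far still matches the prefix `01`; the other (15 states) tracks the last 3 symbols read. Each combined state is a pair, one component from each; accept when both components accept. After merging equivalent states the machine shrinks.
An 11-state machine:
       0  1 
>  A   B  C 
   B   C  D 
   C   C  C 
   D   E  F 
 * E   G  D 
 * F   H  I 
   G   J  K 
   H   G  D 
   I   H  I 
 * J   J  K 
 * K   E  F 
(> = start, * = accepting)

start=A accept=E,F,J,K A-0->B A-1->C B-0->C B-1->D C-0->C C-1->C D-0->E D-1->F E-0->G E-1->D F-0->H F-1->I G-0->J G-1->K H-0->G H-1->D I-0->H I-1->I J-0->J J-1->K K-0->E K-1->F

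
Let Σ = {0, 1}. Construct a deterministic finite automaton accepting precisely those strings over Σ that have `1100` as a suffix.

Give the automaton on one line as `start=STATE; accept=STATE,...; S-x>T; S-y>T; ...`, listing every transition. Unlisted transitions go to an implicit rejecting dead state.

Let each state record the length of the longest suffix of the input read so far that is also a prefix of `1100`. B means the last symbol is `1`; C means the last 2 symbols are `11`; D means the last 3 symbols are `110`; E means the last 4 symbols are `1100`. Accept only at E, where the string currently ends in `1100`.
       0  1 
>  A   A  B 
   B   A  C 
   C   D  C 
   D   E  B 
 * E   A  B 
(> = start, * = accepting)

start=A; accept=E; A-0>A; A-1>B; B-0>A; B-1>C; C-0>D; C-1>C; D-0>E; D-1>B; E-0>A; E-1>B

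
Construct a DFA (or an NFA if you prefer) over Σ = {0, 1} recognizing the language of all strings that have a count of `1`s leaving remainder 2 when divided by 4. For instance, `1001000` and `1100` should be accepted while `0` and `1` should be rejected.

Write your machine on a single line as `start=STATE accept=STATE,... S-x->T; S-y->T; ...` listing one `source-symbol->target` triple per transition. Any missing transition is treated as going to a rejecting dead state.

start=S0; accept=S2; S0-0->S0; S0-1->S1; S1-0->S1; S1-1->S2; S2-0->S2; S2-1->S3; S3-0->S3; S3-1->S0

The only thing that matters is how many `1`s have appeared, reduced mod 4. Use one state per residue: S0 for 0, …, S3 for 3. Reading `1` moves to the next residue; anything else stays put. S2 is accepting.
4 states suffice.
        0   1  
>  S0   S0  S1 
   S1   S1  S2 
 * S2   S2  S3 
   S3   S3  S0 
(> = start, * = accepting)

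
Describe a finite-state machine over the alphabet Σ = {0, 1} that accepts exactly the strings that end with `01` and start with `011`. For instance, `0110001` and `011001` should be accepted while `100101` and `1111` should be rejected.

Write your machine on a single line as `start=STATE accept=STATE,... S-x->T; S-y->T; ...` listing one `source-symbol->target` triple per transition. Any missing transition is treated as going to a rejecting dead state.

start=q0; accept=q6; q0-0->q1; q0-1->q2; q1-0->q2; q1-1->q3; q2-0->q2; q2-1->q2; q3-0->q2; q3-1->q4; q4-0->q5; q4-1->q4; q5-0->q5; q5-1->q6; q6-0->q5; q6-1->q4

Run two small machines in parallel and take their product. The first has 3 states tracking how much of the suffix `01` has currently been matched; the second has 5 states tracking whether the input so far still matches the prefix `011`. A product state is a pair (one from each), accepting exactly when both do. Minimizing collapses redundant product states.
        0   1  
>  q0   q1  q2 
   q1   q2  q3 
   q2   q2  q2 
   q3   q2  q4 
   q4   q5  q4 
   q5   q5  q6 
 * q6   q5  q4 
(> = start, * = accepting)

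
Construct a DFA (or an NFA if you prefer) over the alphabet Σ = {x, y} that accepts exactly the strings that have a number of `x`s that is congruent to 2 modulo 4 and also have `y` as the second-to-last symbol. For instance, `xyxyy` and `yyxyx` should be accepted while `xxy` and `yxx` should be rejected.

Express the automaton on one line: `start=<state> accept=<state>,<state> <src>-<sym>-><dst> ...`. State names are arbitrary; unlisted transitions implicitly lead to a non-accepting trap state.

Handle the two conditions separately and then intersect. The first has 4 states tracking the count of `x`s modulo 4; the second has 7 states tracking the last 2 symbols read. A product state is a pair (one from each), accepting exactly when both do.
       x  y 
>  A   B  C 
   B   D  E 
   C   F  G 
   D   H  I 
   E   J  K 
   F   D  E 
   G   F  G 
   H   L  M 
   I   N  O 
 * J   H  I 
   K   J  K 
   L   P  Q 
   M   R  S 
   N   L  M 
 * O   N  O 
   P   D  E 
   Q   F  G 
   R   P  Q 
   S   R  S 
(> = start, * = accepting)

start=A accept=J,O A-x->B A-y->C B-x->D B-y->E C-x->F C-y->G D-x->H D-y->I E-x->J E-y->K F-x->D F-y->E G-x->F G-y->G H-x->L H-y->M I-x->N I-y->O J-x->H J-y->I K-x->J K-y->K L-x->P L-y->Q M-x->R M-y->S N-x->L N-y->M O-x->N O-y->O P-x->D P-y->E Q-x->F Q-y->G R-x->P R-y->Q S-x->R S-y->S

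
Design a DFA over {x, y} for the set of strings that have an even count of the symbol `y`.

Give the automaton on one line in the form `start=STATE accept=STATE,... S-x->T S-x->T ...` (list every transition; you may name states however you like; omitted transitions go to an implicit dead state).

start=q0 accept=q0 q0-x->q0 q0-y->q1 q1-x->q1 q1-y->q0

Keep the running count of `y`s modulo 2: each `y` advances along the cycle q0 → q1 → q0 while other symbols loop. Accept at q0.
2 states suffice.
        x   y  
>* q0   q0  q1 
   q1   q1  q0 
(> = start, * = accepting)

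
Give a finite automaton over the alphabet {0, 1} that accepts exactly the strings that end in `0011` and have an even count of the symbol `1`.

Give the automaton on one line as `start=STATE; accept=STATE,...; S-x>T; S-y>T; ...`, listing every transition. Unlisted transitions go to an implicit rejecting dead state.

Run two small machines in parallel and take their product. The first has 5 states tracking how much of the suffix `0011` has currently been matched; the second has 2 states tracking the count of `1`s modulo 2. A product state is a pair (one from each), accepting exactly when both do.
        0   1  
>  S0   S1  S2 
   S1   S3  S2 
   S2   S4  S0 
   S3   S3  S5 
   S4   S6  S0 
   S5   S4  S7 
   S6   S6  S8 
 * S7   S1  S2 
   S8   S1  S9 
   S9   S4  S0 
(> = start, * = accepting)

start=S0; accept=S7; S0-0>S1; S0-1>S2; S1-0>S3; S1-1>S2; S2-0>S4; S2-1>S0; S3-0>S3; S3-1>S5; S4-0>S6; S4-1>S0; S5-0>S4; S5-1>S7; S6-0>S6; S6-1>S8; S7-0>S1; S7-1>S2; S8-0>S1; S8-1>S9; S9-0>S4; S9-1>S0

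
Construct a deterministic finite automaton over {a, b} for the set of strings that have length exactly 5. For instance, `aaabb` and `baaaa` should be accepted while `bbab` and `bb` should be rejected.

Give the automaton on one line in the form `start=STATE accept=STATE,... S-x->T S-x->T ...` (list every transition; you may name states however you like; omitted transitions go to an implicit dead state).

start=q0 accept=q5 q0-a->q1 q0-b->q1 q1-a->q2 q1-b->q2 q2-a->q3 q2-b->q3 q3-a->q4 q3-b->q4 q4-a->q5 q4-b->q5 q5-a->q6 q5-b->q6 q6-a->q6 q6-b->q6

Count input length up to 6: every symbol moves from q0 toward q6, which means 'more than 5' and absorbs. Accept from {q5}.
With 7 states:
        a   b  
>  q0   q1  q1 
   q1   q2  q2 
   q2   q3  q3 
   q3   q4  q4 
   q4   q5  q5 
 * q5   q6  q6 
   q6   q6  q6 
(> = start, * = accepting)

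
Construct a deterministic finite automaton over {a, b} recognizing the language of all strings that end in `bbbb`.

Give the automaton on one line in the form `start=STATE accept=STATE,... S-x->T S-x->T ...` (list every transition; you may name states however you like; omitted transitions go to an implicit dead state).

start=S0 accept=S4 S0-a->S0 S0-b->S1 S1-a->S0 S1-b->S2 S2-a->S0 S2-b->S3 S3-a->S0 S3-b->S4 S4-a->S0 S4-b->S4

Let each state record the length of the longest suffix of the input read so far that is also a prefix of `bbbb`. S1 means the last symbol is `b`; S2 means the last 2 symbols are `bb`; S3 means the last 3 symbols are `bbb`; S4 means the last 4 symbols are `bbbb`. Accept only at S4, where the string currently ends in `bbbb`.
5 states suffice.
        a   b  
>  S0   S0  S1 
   S1   S0  S2 
   S2   S0  S3 
   S3   S0  S4 
 * S4   S0  S4 
(> = start, * = accepting)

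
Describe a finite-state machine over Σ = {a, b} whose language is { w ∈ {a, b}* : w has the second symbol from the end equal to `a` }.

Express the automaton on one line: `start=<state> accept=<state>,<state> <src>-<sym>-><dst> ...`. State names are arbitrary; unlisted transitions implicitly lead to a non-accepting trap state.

start=S0 accept=S3,S4 S0-a->S1 S0-b->S2 S1-a->S3 S1-b->S4 S2-a->S5 S2-b->S6 S3-a->S3 S3-b->S4 S4-a->S5 S4-b->S6 S5-a->S3 S5-b->S4 S6-a->S5 S6-b->S6

Because acceptance depends on a position counted from the end, the machine has to buffer the most recent 2 symbols. Make each state the string of the last up-to-2 symbols read; on input `x` shift the window left and append `x`. Accept when the buffered window has length 2 and begins with `a`.
7 states suffice.
        a   b  
>  S0   S1  S2 
   S1   S3  S4 
   S2   S5  S6 
 * S3   S3  S4 
 * S4   S5  S6 
   S5   S3  S4 
   S6   S5  S6 
(> = start, * = accepting)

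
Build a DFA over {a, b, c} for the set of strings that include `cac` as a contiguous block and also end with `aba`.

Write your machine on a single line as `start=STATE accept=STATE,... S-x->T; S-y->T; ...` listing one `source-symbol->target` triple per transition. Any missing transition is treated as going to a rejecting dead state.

Run two small machines in parallel and take their product. The first has 4 states tracking whether and how much of `cac` has been seen; the second has 4 states tracking how much of the suffix `aba` has currently been matched. A product state is a pair (one from each), accepting exactly when both do.
10 states suffice.
        a   b   c  
>  s0   s1  s0  s2 
   s1   s1  s3  s2 
   s2   s4  s0  s2 
   s3   s5  s0  s2 
   s4   s1  s3  s6 
   s5   s1  s3  s2 
   s6   s7  s6  s6 
   s7   s7  s8  s6 
   s8   s9  s6  s6 
 * s9   s7  s8  s6 
(> = start, * = accepting)

start=s0; accept=s9; s0-a->s1; s0-b->s0; s0-c->s2; s1-a->s1; s1-b->s3; s1-c->s2; s2-a->s4; s2-b->s0; s2-c->s2; s3-a->s5; s3-b->s0; s3-c->s2; s4-a->s1; s4-b->s3; s4-c->s6; s5-a->s1; s5-b->s3; s5-c->s2; s6-a->s7; s6-b->s6; s6-c->s6; s7-a->s7; s7-b->s8; s7-c->s6; s8-a->s9; s8-b->s6; s8-c->s6; s9-a->s7; s9-b->s8; s9-c->s6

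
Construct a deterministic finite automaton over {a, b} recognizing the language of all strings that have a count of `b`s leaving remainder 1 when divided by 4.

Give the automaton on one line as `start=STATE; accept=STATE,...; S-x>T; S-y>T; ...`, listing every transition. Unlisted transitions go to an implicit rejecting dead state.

start=S0; accept=S1; S0-a>S0; S0-b>S1; S1-a>S1; S1-b>S2; S2-a>S2; S2-b>S3; S3-a>S3; S3-b>S0

The only thing that matters is how many `b`s have appeared, reduced mod 4. Use one state per residue: S0 for 0, …, S3 for 3. Reading `b` moves to the next residue; anything else stays put. S1 is accepting.
With 4 states:
        a   b  
>  S0   S0  S1 
 * S1   S1  S2 
   S2   S2  S3 
   S3   S3  S0 
(> = start, * = accepting)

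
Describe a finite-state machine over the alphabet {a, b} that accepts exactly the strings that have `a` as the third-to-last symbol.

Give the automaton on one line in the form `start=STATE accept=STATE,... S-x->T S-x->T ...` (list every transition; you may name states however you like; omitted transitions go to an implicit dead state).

A DFA must remember the last 3 symbols (since which symbol is third-to-last isn't known until the input ends). Use one state per possible window of the last ≤3 symbols; accept from those whose window starts with `a`.
          a    b  
>  q0     q1   q2 
   q1     q3   q4 
   q2     q5   q6 
   q3     q7   q8 
   q4     q9  q10 
   q5    q11  q12 
   q6    q13  q14 
 * q7     q7   q8 
 * q8     q9  q10 
 * q9    q11  q12 
 * q10   q13  q14 
   q11    q7   q8 
   q12    q9  q10 
   q13   q11  q12 
   q14   q13  q14 
(> = start, * = accepting)

start=q0 accept=q7,q8,q9,q10 q0-a->q1 q0-b->q2 q1-a->q3 q1-b->q4 q2-a->q5 q2-b->q6 q3-a->q7 q3-b->q8 q4-a->q9 q4-b->q10 q5-a->q11 q5-b->q12 q6-a->q13 q6-b->q14 q7-a->q7 q7-b->q8 q8-a->q9 q8-b->q10 q9-a->q11 q9-b->q12 q10-a->q13 q10-b->q14 q11-a->q7 q11-b->q8 q12-a->q9 q12-b->q10 q13-a->q11 q13-b->q12 q14-a->q13 q14-b->q14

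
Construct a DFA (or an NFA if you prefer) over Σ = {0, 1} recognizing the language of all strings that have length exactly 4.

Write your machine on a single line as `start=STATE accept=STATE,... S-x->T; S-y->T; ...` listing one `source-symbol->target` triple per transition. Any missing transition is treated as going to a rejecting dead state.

start=q0; accept=q4; q0-0->q1; q0-1->q1; q1-0->q2; q1-1->q2; q2-0->q3; q2-1->q3; q3-0->q4; q3-1->q4; q4-0->q5; q4-1->q5; q5-0->q5; q5-1->q5

Count input length up to 5: every symbol moves from q0 toward q5, which means 'more than 4' and absorbs. Accept from {q4}.
6 states suffice.
        0   1  
>  q0   q1  q1 
   q1   q2  q2 
   q2   q3  q3 
   q3   q4  q4 
 * q4   q5  q5 
   q5   q5  q5 
(> = start, * = accepting)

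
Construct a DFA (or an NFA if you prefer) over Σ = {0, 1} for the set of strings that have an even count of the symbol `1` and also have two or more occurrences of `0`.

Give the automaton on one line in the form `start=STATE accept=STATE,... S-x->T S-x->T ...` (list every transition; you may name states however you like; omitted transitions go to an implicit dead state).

start=s0 accept=s3 s0-0->s1 s0-1->s2 s1-0->s3 s1-1->s4 s2-0->s4 s2-1->s0 s3-0->s3 s3-1->s5 s4-0->s5 s4-1->s1 s5-0->s5 s5-1->s3

Run two small machines in parallel and take their product. One (2 states) tracks the count of `1`s modulo 2; the other (4 states) tracks the count of `0`s, saturating at 3. Each combined state is a pair, one component from each; accept when both components accept. After merging equivalent states the machine shrinks.
A 6-state machine:
        0   1  
>  s0   s1  s2 
   s1   s3  s4 
   s2   s4  s0 
 * s3   s3  s5 
   s4   s5  s1 
   s5   s5  s3 
(> = start, * = accepting)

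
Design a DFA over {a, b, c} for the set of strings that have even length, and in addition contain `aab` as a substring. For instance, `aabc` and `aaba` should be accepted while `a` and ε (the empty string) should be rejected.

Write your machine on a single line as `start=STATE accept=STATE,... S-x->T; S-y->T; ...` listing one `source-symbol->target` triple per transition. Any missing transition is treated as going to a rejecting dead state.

start=q0; accept=q7; q0-a->q1; q0-b->q2; q0-c->q2; q1-a->q3; q1-b->q0; q1-c->q0; q2-a->q4; q2-b->q0; q2-c->q0; q3-a->q5; q3-b->q6; q3-c->q2; q4-a->q5; q4-b->q2; q4-c->q2; q5-a->q3; q5-b->q7; q5-c->q0; q6-a->q7; q6-b->q7; q6-c->q7; q7-a->q6; q7-b->q6; q7-c->q6

Handle the two conditions separately and then intersect. The first has 2 states tracking the input length modulo 2; the second has 4 states tracking whether and how much of `aab` has been seen. A product state is a pair (one from each), accepting exactly when both do.
An 8-state machine:
        a   b   c  
>  q0   q1  q2  q2 
   q1   q3  q0  q0 
   q2   q4  q0  q0 
   q3   q5  q6  q2 
   q4   q5  q2  q2 
   q5   q3  q7  q0 
   q6   q7  q7  q7 
 * q7   q6  q6  q6 
(> = start, * = accepting)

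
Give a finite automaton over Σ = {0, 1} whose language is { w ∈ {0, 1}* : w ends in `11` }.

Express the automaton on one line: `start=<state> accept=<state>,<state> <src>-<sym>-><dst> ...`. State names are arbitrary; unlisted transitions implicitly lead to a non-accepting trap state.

Remember how much of `11` the current input suffix matches. State A means no match yet; B means the last symbol is `1`; C means the last 2 symbols are `11`. Only C accepts. On a mismatch, fall back to the longest proper suffix that is still a prefix of `11`.
A 3-state machine:
       0  1 
>  A   A  B 
   B   A  C 
 * C   A  C 
(> = start, * = accepting)

start=A accept=C A-0->A A-1->B B-0->A B-1->C C-0->A C-1->C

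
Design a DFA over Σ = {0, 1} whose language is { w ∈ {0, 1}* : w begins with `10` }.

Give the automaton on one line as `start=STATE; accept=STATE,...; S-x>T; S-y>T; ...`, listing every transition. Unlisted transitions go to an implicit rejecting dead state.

start=q0; accept=q2; q0-0>q3; q0-1>q1; q1-0>q2; q1-1>q3; q2-0>q2; q2-1>q2; q3-0>q3; q3-1>q3

Walk along `10` while the input agrees: from q0 take `1` to q1, and so on. Any deviation drops to the rejecting sink q3. Once q2 is reached the prefix is confirmed and every continuation is accepted.
A 4-state machine:
        0   1  
>  q0   q3  q1 
   q1   q2  q3 
 * q2   q2  q2 
   q3   q3  q3 
(> = start, * = accepting)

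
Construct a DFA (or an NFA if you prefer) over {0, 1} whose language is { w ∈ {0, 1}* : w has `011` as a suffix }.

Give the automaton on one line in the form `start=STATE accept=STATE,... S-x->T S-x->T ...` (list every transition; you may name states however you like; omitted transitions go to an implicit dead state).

Remember how much of `011` the current input suffix matches. State A means no match yet; B means the last symbol is `0`; C means the last 2 symbols are `01`; D means the last 3 symbols are `011`. Only D accepts. On a mismatch, fall back to the longest proper suffix that is still a prefix of `011`.
4 states suffice.
       0  1 
>  A   B  A 
   B   B  C 
   C   B  D 
 * D   B  A 
(> = start, * = accepting)

start=A accept=D A-0->B A-1->A B-0->B B-1->C C-0->B C-1->D D-0->B D-1->A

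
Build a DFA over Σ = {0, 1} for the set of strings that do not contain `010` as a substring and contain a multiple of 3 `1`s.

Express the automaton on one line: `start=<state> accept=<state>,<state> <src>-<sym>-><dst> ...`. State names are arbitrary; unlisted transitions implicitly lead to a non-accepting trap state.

Handle the two conditions separately and then intersect. One (4 states) tracks partial matches of the forbidden pattern `010`; the other (3 states) tracks the count of `1`s modulo 3. Each combined state is a pair, one component from each; accept when both components accept.
With 12 states:
          0    1  
>* S0     S1   S2 
 * S1     S1   S3 
   S2     S4   S5 
   S3     S6   S5 
   S4     S4   S7 
   S5     S8   S0 
   S6     S6   S9 
   S7     S9   S0 
   S8     S8  S10 
   S9     S9  S11 
 * S10   S11   S2 
   S11   S11   S6 
(> = start, * = accepting)

start=S0 accept=S0,S1,S10 S0-0->S1 S0-1->S2 S1-0->S1 S1-1->S3 S2-0->S4 S2-1->S5 S3-0->S6 S3-1->S5 S4-0->S4 S4-1->S7 S5-0->S8 S5-1->S0 S6-0->S6 S6-1->S9 S7-0->S9 S7-1->S0 S8-0->S8 S8-1->S10 S9-0->S9 S9-1->S11 S10-0->S11 S10-1->S2 S11-0->S11 S11-1->S6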